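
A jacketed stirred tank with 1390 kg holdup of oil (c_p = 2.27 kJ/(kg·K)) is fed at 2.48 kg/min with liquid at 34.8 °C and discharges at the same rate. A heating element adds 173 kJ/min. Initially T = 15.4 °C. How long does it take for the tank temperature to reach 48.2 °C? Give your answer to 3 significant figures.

595 min

M c_p dT/dt = ṁ c_p (T_in − T) + Q̇.
τ = M/ṁ = 560.48 min; T_ss = T_in + Q̇/(ṁ c_p) = 65.530 °C.
T(t) = T_ss + (T₀ − T_ss) e^(−t/τ). Set T = 48.2:
e^(−t/τ) = (48.2 − 65.530)/(15.4 − 65.530) = 0.34571
t = −560.48 · ln(0.34571) = 595.33 min.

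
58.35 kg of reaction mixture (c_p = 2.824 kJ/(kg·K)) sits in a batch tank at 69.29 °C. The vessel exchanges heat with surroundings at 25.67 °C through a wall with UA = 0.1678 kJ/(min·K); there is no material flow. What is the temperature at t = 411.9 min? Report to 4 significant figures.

M c_p dT/dt = −UA(T − T_amb).
dT/dt = (T_ss − T)/τ with T_ss = T_amb = 25.6700 °C, τ = M c_p/UA = 58.35·2.824/0.1678 = 982.005 min.
Integrating: T(t) = T_ss + (T₀ − T_ss) e^(−t/τ).
T(411.9) = 25.6700 + (43.6200)·0.657410 = 54.3462 °C.

54.35 °C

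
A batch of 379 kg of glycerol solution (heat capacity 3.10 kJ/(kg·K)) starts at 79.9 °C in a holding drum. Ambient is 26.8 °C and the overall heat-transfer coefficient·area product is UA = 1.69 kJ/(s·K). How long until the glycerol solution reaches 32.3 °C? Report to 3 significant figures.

Unsteady energy balance on the tank contents: M c_p dT/dt = −UA(T − T_amb).
τ = M c_p/UA = 695.21 s; T_ss = T_amb = 26.800 °C.
T(t) = T_ss + (T₀ − T_ss)e^(−t/τ); set T = 32.3:
t = −τ ln[(T − T_ss)/(T₀ − T_ss)] = −695.21 · ln(0.10358) = 1576.3 s.

1580 s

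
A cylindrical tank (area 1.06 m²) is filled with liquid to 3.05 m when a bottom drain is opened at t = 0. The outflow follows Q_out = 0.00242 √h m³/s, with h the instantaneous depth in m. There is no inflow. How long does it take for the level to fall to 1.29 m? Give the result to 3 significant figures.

535 s

A dh/dt = −Q_out = −0.00242 √h.
Separate and integrate: 2(√h − √h₀) = −(0.00242/A) t.
t = 2A(√h₀ − √h)/0.00242 = 2·1.06·(√3.05 − √1.29)/0.00242
  = 2.1200 × (1.7464 − 1.1358) / 0.00242 = 534.94 s.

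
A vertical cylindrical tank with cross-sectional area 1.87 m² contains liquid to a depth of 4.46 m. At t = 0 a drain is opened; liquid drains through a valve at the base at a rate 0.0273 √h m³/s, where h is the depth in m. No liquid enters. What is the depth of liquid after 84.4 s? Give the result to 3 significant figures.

Accumulation of liquid (constant cross-section A): A dh/dt = −0.0273 √h.
∫ h^(−1/2) dh = −(0.0273/A) ∫ dt, giving 2√h = 2√h₀ − (0.0273/A) t.
√h = √4.46 − 0.0273·84.4/(2·1.87) = 2.1119 − 0.61607 = 1.4958.
h = 1.4958² = 2.2374 m.

2.24 m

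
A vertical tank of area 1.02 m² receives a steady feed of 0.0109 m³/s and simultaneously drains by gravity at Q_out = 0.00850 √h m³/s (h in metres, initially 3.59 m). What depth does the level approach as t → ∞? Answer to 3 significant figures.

1.64 m

Volume balance on the tank: A dh/dt = Q_in − 0.00850 √h. At steady state dh/dt = 0:
Q_in = 0.00850 √h_ss ⇒ √h_ss = 0.0109/0.00850 = 1.2824.
h_ss = 1.2824² = 1.6444 m. (Since h₀ = 3.59 m > h_ss, the level will fall toward this value.)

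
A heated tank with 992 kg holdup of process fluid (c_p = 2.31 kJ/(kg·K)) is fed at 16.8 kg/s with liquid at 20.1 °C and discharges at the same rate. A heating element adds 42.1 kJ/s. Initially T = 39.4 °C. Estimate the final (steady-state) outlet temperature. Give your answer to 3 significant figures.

Unsteady energy balance on the tank contents: M c_p dT/dt = ṁ c_p (T_in − T) + 42.1.
At steady state dT/dt = 0 ⇒ T_ss = T_in + Q̇/(ṁ c_p) = 20.1 + 42.1/(16.8·2.31) = 21.185 °C.

21.2 °C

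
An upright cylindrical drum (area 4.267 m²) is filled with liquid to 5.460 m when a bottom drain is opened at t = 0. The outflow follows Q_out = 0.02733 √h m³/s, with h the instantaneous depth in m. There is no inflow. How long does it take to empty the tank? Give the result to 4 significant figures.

729.6 s

Accumulation of liquid (constant cross-section A): A dh/dt = −0.02733 √h.
∫ h^(−1/2) dh = −(0.02733/A) ∫ dt, giving 2√h = 2√h₀ − (0.02733/A) t.
Set h = 0: 2√h₀ = (0.02733/A) t_empty ⇒ t_empty = 2A√h₀/0.02733.
t_empty = 2·4.267·√5.460/0.02733 = 8.53400·2.33666/0.02733 = 729.641 s.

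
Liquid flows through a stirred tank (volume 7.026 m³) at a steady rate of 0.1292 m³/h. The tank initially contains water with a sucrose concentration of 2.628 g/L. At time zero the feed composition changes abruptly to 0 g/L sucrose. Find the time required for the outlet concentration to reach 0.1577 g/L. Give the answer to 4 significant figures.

153.0 h

Accumulation = in − out for the solute gives V dC/dt = Q(C_in − C), so τ = V/Q = 54.3808 h.
C(t) = C_in + (C₀ − C_in) e^(−t/τ). Set C = 0.1577 and solve for t:
e^(−t/τ) = (C − C_in)/(C₀ − C_in) = (0.1577 − 0)/(2.628 − 0) = 0.0600076
t = −τ ln(…) = 54.3808 × 2.81328 = 152.989 h.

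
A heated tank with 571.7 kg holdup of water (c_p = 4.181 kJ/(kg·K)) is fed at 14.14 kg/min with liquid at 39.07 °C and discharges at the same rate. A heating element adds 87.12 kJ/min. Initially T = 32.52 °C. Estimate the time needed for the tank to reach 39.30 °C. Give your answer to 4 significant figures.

75.38 min

M c_p dT/dt = ṁ c_p (T_in − T) + Q̇.
τ = M/ṁ = 40.4314 min; T_ss = T_in + Q̇/(ṁ c_p) = 40.5436 °C.
T(t) = T_ss + (T₀ − T_ss) e^(−t/τ). Set T = 39.30:
e^(−t/τ) = (39.30 − 40.5436)/(32.52 − 40.5436) = 0.154996
t = −40.4314 · ln(0.154996) = 75.3786 min.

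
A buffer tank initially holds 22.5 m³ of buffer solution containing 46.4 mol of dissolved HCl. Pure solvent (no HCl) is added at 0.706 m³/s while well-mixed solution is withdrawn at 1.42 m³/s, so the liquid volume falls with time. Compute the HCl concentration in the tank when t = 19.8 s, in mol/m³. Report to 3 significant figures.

0.775 mol/m³

Total volume: dV/dt = Q_in − Q_out = -0.71400 m³/s, so V(t) = 22.5 − 0.71400 t and V(19.8) = 8.3628 m³.
Solute balance: dm/dt = 0 − Q_out C = −Q_out m/V(t).
Separate: dm/m = −Q_out dt/V(t) ⇒ ln(m/m₀) = −(Q_out/(Q_in−Q_out)) ln(V/V₀).
m = m₀ (V₀/V)^(Q_out/(Q_in−Q_out)) = 46.4 × (22.5/8.3628)^(-1.9888) = 6.4815 mol.
C = m/V = 6.4815/8.3628 = 0.77503 mol/m³.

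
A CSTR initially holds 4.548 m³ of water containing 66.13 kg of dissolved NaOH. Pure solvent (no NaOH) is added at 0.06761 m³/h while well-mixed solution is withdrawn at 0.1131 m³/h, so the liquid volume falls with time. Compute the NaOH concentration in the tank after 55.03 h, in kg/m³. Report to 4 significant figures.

4.432 kg/m³

Let m(t) be the amount of NaOH. Volume: V(t) = V₀ + (Q_in − Q_out) t = 4.548 − 0.0454900 t; V(55.03) = 2.04469 m³.
Species balance (pure solvent in): dm/dt = −Q_out · m/V(t).
dm/m = −Q_out dt/(V₀ − 0.0454900 t); integrating gives ln(m/m₀) = −(Q_out/(Q_in−Q_out)) ln(V/V₀).
m = m₀ (V₀/V)^(Q_out/(Q_in−Q_out)) = 66.13 × (4.548/2.04469)^(-2.48626) = 9.06116 kg.
C = m/V = 9.06116/2.04469 = 4.43157 kg/m³.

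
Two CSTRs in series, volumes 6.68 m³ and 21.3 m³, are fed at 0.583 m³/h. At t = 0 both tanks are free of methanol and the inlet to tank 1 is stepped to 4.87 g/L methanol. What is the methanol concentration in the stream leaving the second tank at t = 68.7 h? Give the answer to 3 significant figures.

3.79 g/L

Species balance on tank i: dCᵢ/dt = (Cᵢ₋₁ − Cᵢ)/τᵢ with τᵢ = Vᵢ/Q.
τ₁ = 6.68/0.583 = 11.458 h; τ₂ = 21.3/0.583 = 36.535 h.
Tank 1: C₁ = C_in(1 − e^(−t/τ₁)). Tank 2 (τ₁ ≠ τ₂): C₂ = C_in[1 − (τ₁ e^(−t/τ₁) − τ₂ e^(−t/τ₂))/(τ₁ − τ₂)].
At t = 68.7: e^(−t/τ₁) = 0.0024891, e^(−t/τ₂) = 0.15253.
C₂ = 4.87·[1 − (11.458·0.0024891 − 36.535·0.15253)/(-25.077)] = 4.87·0.77891 = 3.7933 g/L.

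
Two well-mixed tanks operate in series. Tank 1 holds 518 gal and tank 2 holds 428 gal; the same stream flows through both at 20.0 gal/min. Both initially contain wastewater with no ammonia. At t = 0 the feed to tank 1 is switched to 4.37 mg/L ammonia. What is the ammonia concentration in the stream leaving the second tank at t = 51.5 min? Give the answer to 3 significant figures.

2.80 mg/L

Species balance on tank i: dCᵢ/dt = (Cᵢ₋₁ − Cᵢ)/τᵢ with τᵢ = Vᵢ/Q.
τ₁ = 518/20.0 = 25.900 min; τ₂ = 428/20.0 = 21.400 min.
Solving the cascade with C₁(0)=C₂(0)=0 gives C₂(t) = C_in[1 − (τ₁ e^(−t/τ₁) − τ₂ e^(−t/τ₂))/(τ₁ − τ₂)].
At t = 51.5: e^(−t/τ₁) = 0.13691, e^(−t/τ₂) = 0.090126.
C₂ = 4.37·[1 − (25.900·0.13691 − 21.400·0.090126)/(4.5000)] = 4.37·0.64060 = 2.7994 mg/L.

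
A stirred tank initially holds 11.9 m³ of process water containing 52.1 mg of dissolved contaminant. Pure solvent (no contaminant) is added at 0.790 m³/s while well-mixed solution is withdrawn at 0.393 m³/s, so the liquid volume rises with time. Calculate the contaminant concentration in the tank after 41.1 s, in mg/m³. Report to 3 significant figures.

0.786 mg/m³

Total volume: dV/dt = Q_in − Q_out = 0.39700 m³/s, so V(t) = 11.9 + 0.39700 t and V(41.1) = 28.217 m³.
No contaminant enters, so dm/dt = −Q_out · (m/V).
dm/m = −Q_out dt/(V₀ + 0.39700 t); integrating gives ln(m/m₀) = −(Q_out/(Q_in−Q_out)) ln(V/V₀).
m = m₀ (V₀/V)^(Q_out/(Q_in−Q_out)) = 52.1 × (11.9/28.217)^(0.98992) = 22.164 mg.
C = m/V = 22.164/28.217 = 0.78551 mg/m³.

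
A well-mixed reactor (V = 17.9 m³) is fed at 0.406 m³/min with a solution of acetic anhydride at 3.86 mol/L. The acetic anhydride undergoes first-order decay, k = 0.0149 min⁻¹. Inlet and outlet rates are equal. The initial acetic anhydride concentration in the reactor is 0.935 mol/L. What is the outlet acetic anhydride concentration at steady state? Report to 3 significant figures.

2.33 mol/L

Accumulation = in − out − consumed: V dC/dt = Q C_in − Q C − k V C.
At steady state: 0 = Q C_in − (Q + kV) C_ss, so C_ss = Q C_in/(Q + kV).
C_ss = 0.406·3.86/(0.406 + 0.0149·17.9) = 1.5672/0.67271 = 2.3296 mol/L.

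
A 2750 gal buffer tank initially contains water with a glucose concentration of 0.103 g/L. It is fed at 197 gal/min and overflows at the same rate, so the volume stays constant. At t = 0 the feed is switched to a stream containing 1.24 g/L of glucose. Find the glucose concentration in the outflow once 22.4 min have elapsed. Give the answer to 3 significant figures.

1.01 g/L

Mass balance on the solute (V constant): V dC/dt = Q(C_in − C).
So dC/dt = (C_in − C)/τ with τ = V/Q = 2750/197 = 13.959 min.
C approaches C_in exponentially: C(t) = C_in + (C₀ − C_in) e^(−t/τ).
C(22.4) = 1.24 + (0.103 − 1.24)·e^(−22.4/13.959) = 1.24 + (-1.1370)·0.20096 = 1.0115 g/L.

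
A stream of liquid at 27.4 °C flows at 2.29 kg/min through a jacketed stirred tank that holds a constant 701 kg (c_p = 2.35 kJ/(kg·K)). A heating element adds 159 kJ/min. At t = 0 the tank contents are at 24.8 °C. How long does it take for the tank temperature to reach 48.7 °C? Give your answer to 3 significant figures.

416 min

M c_p dT/dt = ṁ c_p (T_in − T) + Q̇.
τ = M/ṁ = 306.11 min; T_ss = T_in + Q̇/(ṁ c_p) = 56.946 °C.
T(t) = T_ss + (T₀ − T_ss) e^(−t/τ). Set T = 48.7:
e^(−t/τ) = (48.7 − 56.946)/(24.8 − 56.946) = 0.25651
t = −306.11 · ln(0.25651) = 416.49 min.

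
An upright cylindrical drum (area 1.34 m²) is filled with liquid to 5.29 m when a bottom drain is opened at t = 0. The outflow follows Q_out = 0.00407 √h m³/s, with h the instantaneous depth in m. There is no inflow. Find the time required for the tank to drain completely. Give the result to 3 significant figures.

With no inflow, A dh/dt = −0.00407 √h.
This is separable: 2 d(√h)/dt = −0.00407/A, so √h = √h₀ − (0.00407/(2A)) t.
Set h = 0: 2√h₀ = (0.00407/A) t_empty ⇒ t_empty = 2A√h₀/0.00407.
t_empty = 2·1.34·√5.29/0.00407 = 2.6800·2.3000/0.00407 = 1514.5 s.

1510 s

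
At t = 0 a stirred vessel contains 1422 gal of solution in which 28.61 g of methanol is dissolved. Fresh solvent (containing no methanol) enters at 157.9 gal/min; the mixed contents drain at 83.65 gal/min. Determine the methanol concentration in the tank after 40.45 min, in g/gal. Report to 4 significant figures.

0.001799 g/gal

Let m(t) be the amount of methanol. Volume: V(t) = V₀ + (Q_in − Q_out) t = 1422 + 74.2500 t; V(40.45) = 4425.41 gal.
Species balance (pure solvent in): dm/dt = −Q_out · m/V(t).
Separate: dm/m = −Q_out dt/V(t) ⇒ ln(m/m₀) = −(Q_out/(Q_in−Q_out)) ln(V/V₀).
m = m₀ (V₀/V)^(Q_out/(Q_in−Q_out)) = 28.61 × (1422/4425.41)^(1.12660) = 7.96239 g.
C = m/V = 7.96239/4425.41 = 0.00179924 g/gal.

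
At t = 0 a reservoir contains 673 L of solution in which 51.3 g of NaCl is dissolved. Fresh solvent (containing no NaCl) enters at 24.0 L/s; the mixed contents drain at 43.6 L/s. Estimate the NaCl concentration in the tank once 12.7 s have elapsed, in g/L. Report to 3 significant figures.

0.0433 g/L

Let m(t) be the amount of NaCl. Volume: V(t) = V₀ + (Q_in − Q_out) t = 673 − 19.600 t; V(12.7) = 424.08 L.
No NaCl enters, so dm/dt = −Q_out · (m/V).
Separate: dm/m = −Q_out dt/V(t) ⇒ ln(m/m₀) = −(Q_out/(Q_in−Q_out)) ln(V/V₀).
m = m₀ (V₀/V)^(Q_out/(Q_in−Q_out)) = 51.3 × (673/424.08)^(-2.2245) = 18.364 g.
C = m/V = 18.364/424.08 = 0.043302 g/L.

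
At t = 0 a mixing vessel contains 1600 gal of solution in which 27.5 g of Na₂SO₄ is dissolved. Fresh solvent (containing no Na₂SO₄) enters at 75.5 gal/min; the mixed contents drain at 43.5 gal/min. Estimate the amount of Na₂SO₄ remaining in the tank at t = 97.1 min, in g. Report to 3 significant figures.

6.34 g

Total volume: dV/dt = Q_in − Q_out = 32.000 gal/min, so V(t) = 1600 + 32.000 t and V(97.1) = 4707.2 gal.
Solute balance: dm/dt = 0 − Q_out C = −Q_out m/V(t).
dm/m = −Q_out dt/(V₀ + 32.000 t); integrating gives ln(m/m₀) = −(Q_out/(Q_in−Q_out)) ln(V/V₀).
m = m₀ (V₀/V)^(Q_out/(Q_in−Q_out)) = 27.5 × (1600/4707.2)^(1.3594) = 6.3427 g.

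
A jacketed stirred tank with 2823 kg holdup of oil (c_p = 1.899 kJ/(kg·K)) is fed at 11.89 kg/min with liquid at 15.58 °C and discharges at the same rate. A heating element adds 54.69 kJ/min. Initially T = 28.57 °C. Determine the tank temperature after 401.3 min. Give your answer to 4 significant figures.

M c_p dT/dt = ṁ c_p (T_in − T) + Q̇.
Rearrange: dT/dt = (T_ss − T)/τ with τ = M/ṁ = 237.426 min and T_ss = T_in + Q̇/(ṁ c_p) = 18.0022 °C.
Solution: T(t) = T_ss + (T₀ − T_ss) e^(−t/τ).
T(401.3) = 18.0022 + (10.5678)·e^(−401.3/237.426) = 18.0022 + (10.5678)·0.184481 = 19.9517 °C.

19.95 °C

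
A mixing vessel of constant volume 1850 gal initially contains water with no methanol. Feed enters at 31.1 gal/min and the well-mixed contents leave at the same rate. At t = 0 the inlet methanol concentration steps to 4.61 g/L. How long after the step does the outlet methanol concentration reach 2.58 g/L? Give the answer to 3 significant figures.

48.8 min

Species balance: V dC/dt = Q(C_in − C) ⇒ τ = V/Q = 59.486 min.
C(t) = C_in + (C₀ − C_in) e^(−t/τ). Set C = 2.58 and solve for t:
e^(−t/τ) = (C − C_in)/(C₀ − C_in) = (2.58 − 4.61)/(0 − 4.61) = 0.44035
t = −τ ln(…) = 59.486 × 0.82019 = 48.790 min.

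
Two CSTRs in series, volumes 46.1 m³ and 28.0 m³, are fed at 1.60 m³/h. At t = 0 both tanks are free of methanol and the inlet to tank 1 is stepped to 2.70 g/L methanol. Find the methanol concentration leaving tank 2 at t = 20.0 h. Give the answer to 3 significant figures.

0.597 g/L

Each tank obeys Vᵢ dCᵢ/dt = Q(Cᵢ₋₁ − Cᵢ), so τᵢ = Vᵢ/Q.
τ₁ = 46.1/1.60 = 28.812 h; τ₂ = 28.0/1.60 = 17.500 h.
Tank 1: C₁ = C_in(1 − e^(−t/τ₁)). Tank 2 (τ₁ ≠ τ₂): C₂ = C_in[1 − (τ₁ e^(−t/τ₁) − τ₂ e^(−t/τ₂))/(τ₁ − τ₂)].
At t = 20.0: e^(−t/τ₁) = 0.49950, e^(−t/τ₂) = 0.31891.
C₂ = 2.70·[1 − (28.812·0.49950 − 17.500·0.31891)/(11.312)] = 2.70·0.22112 = 0.59703 g/L.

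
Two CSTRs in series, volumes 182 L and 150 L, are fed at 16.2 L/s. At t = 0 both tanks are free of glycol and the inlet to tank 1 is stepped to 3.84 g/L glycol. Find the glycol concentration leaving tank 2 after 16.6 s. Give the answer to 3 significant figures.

1.85 g/L

Each tank obeys Vᵢ dCᵢ/dt = Q(Cᵢ₋₁ − Cᵢ), so τᵢ = Vᵢ/Q.
τ₁ = 182/16.2 = 11.235 s; τ₂ = 150/16.2 = 9.2593 s.
Solving the cascade with C₁(0)=C₂(0)=0 gives C₂(t) = C_in[1 − (τ₁ e^(−t/τ₁) − τ₂ e^(−t/τ₂))/(τ₁ − τ₂)].
At t = 16.6: e^(−t/τ₁) = 0.22819, e^(−t/τ₂) = 0.16649.
C₂ = 3.84·[1 − (11.235·0.22819 − 9.2593·0.16649)/(1.9753)] = 3.84·0.48261 = 1.8532 g/L.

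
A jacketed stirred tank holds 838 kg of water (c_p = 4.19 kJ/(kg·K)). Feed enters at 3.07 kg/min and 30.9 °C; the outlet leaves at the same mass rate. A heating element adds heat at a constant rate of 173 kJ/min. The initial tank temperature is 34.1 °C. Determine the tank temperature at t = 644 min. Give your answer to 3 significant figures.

43.4 °C

Energy balance: M c_p dT/dt = ṁ c_p (T_in − T) + 173.
τ = M/ṁ = 272.96 min; T_ss = T_in + Q̇/(ṁ c_p) = 30.9 + 173/(3.07·4.19) = 44.349 °C.
This is linear first-order; T(t) = T_ss + (T₀ − T_ss) e^(−t/τ).
T(644) = 44.349 + (-10.249)·e^(−644/272.96) = 44.349 + (-10.249)·0.094488 = 43.381 °C.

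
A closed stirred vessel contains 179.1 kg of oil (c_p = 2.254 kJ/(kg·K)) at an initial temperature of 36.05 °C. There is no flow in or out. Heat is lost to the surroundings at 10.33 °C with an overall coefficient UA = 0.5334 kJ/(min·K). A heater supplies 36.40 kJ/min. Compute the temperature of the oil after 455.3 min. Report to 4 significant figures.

55.27 °C

Lumped-capacitance energy balance: M c_p dT/dt = UA(T_amb − T) + Q̇.
dT/dt = (T_ss − T)/τ with T_ss = T_amb + Q̇/UA = 10.33 + 36.40/0.5334 = 78.5715 °C, τ = M c_p/UA = 179.1·2.254/0.5334 = 756.827 min.
Solution: T(t) = T_ss + (T₀ − T_ss) e^(−t/τ).
T(455.3) = 78.5715 + (-42.5215)·0.547939 = 55.2723 °C.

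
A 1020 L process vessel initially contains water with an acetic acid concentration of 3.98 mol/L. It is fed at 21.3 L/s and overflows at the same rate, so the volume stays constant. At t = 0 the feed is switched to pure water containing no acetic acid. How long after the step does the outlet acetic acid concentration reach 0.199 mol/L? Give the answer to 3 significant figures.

Species balance: V dC/dt = Q(C_in − C) ⇒ τ = V/Q = 47.887 s.
C(t) = C_in + (C₀ − C_in) e^(−t/τ). Set C = 0.199 and solve for t:
e^(−t/τ) = (C − C_in)/(C₀ − C_in) = (0.199 − 0)/(3.98 − 0) = 0.050000
t = −τ ln(…) = 47.887 × 2.9957 = 143.46 s.

143 s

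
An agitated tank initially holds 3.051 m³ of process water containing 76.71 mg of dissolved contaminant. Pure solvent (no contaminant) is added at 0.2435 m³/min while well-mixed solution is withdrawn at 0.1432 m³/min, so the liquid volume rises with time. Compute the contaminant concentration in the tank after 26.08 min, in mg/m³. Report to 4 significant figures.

5.592 mg/m³

Let m(t) be the amount of contaminant. Volume: V(t) = V₀ + (Q_in − Q_out) t = 3.051 + 0.100300 t; V(26.08) = 5.66682 m³.
Solute balance: dm/dt = 0 − Q_out C = −Q_out m/V(t).
dm/m = −Q_out dt/(V₀ + 0.100300 t); integrating gives ln(m/m₀) = −(Q_out/(Q_in−Q_out)) ln(V/V₀).
m = m₀ (V₀/V)^(Q_out/(Q_in−Q_out)) = 76.71 × (3.051/5.66682)^(1.42772) = 31.6915 mg.
C = m/V = 31.6915/5.66682 = 5.59246 mg/m³.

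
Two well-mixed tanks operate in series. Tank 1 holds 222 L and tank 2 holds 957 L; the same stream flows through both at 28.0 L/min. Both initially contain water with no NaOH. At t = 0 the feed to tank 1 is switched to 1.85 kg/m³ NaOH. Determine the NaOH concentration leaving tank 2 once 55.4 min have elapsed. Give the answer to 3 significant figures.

1.37 kg/m³

Each tank obeys Vᵢ dCᵢ/dt = Q(Cᵢ₋₁ − Cᵢ), so τᵢ = Vᵢ/Q.
τ₁ = 222/28.0 = 7.9286 min; τ₂ = 957/28.0 = 34.179 min.
Solving the cascade with C₁(0)=C₂(0)=0 gives C₂(t) = C_in[1 − (τ₁ e^(−t/τ₁) − τ₂ e^(−t/τ₂))/(τ₁ − τ₂)].
At t = 55.4: e^(−t/τ₁) = 0.00092346, e^(−t/τ₂) = 0.19772.
C₂ = 1.85·[1 − (7.9286·0.00092346 − 34.179·0.19772)/(-26.250)] = 1.85·0.74284 = 1.3743 kg/m³.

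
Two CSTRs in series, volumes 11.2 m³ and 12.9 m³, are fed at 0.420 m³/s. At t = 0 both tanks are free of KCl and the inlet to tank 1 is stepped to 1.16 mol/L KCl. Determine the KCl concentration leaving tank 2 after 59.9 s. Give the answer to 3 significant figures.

Species balance on tank i: dCᵢ/dt = (Cᵢ₋₁ − Cᵢ)/τᵢ with τᵢ = Vᵢ/Q.
τ₁ = 11.2/0.420 = 26.667 s; τ₂ = 12.9/0.420 = 30.714 s.
Solving the cascade with C₁(0)=C₂(0)=0 gives C₂(t) = C_in[1 − (τ₁ e^(−t/τ₁) − τ₂ e^(−t/τ₂))/(τ₁ − τ₂)].
At t = 59.9: e^(−t/τ₁) = 0.10580, e^(−t/τ₂) = 0.14224.
C₂ = 1.16·[1 − (26.667·0.10580 − 30.714·0.14224)/(-4.0476)] = 1.16·0.61765 = 0.71647 mol/L.

0.716 mol/L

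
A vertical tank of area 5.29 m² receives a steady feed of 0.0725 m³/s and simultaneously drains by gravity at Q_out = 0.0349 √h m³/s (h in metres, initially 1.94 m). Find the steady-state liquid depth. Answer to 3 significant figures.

4.32 m

Unsteady balance on liquid volume: A dh/dt = Q_in − 0.0349 √h. At steady state dh/dt = 0:
Q_in = 0.0349 √h_ss ⇒ √h_ss = 0.0725/0.0349 = 2.0774.
h_ss = 2.0774² = 4.3154 m. (Since h₀ = 1.94 m < h_ss, the level will rise toward this value.)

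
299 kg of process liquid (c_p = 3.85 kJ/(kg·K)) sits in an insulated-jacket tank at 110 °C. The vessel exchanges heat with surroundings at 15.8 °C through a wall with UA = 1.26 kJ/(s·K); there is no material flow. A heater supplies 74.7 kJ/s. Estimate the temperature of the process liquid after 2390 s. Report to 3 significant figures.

77.6 °C

Lumped-capacitance energy balance: M c_p dT/dt = UA(T_amb − T) + Q̇.
dT/dt = (T_ss − T)/τ with T_ss = T_amb + Q̇/UA = 15.8 + 74.7/1.26 = 75.086 °C, τ = M c_p/UA = 299·3.85/1.26 = 913.61 s.
This is linear first-order; T(t) = T_ss + (T₀ − T_ss) e^(−t/τ).
T(2390) = 75.086 + (34.914)·0.073095 = 77.638 °C.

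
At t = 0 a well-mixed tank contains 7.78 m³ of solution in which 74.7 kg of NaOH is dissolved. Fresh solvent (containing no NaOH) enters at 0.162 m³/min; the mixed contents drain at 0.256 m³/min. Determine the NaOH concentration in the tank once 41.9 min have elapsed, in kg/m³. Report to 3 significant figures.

Total volume: dV/dt = Q_in − Q_out = -0.094000 m³/min, so V(t) = 7.78 − 0.094000 t and V(41.9) = 3.8414 m³.
Species balance (pure solvent in): dm/dt = −Q_out · m/V(t).
dm/m = −Q_out dt/(V₀ − 0.094000 t); integrating gives ln(m/m₀) = −(Q_out/(Q_in−Q_out)) ln(V/V₀).
m = m₀ (V₀/V)^(Q_out/(Q_in−Q_out)) = 74.7 × (7.78/3.8414)^(-2.7234) = 10.930 kg.
C = m/V = 10.930/3.8414 = 2.8453 kg/m³.

2.85 kg/m³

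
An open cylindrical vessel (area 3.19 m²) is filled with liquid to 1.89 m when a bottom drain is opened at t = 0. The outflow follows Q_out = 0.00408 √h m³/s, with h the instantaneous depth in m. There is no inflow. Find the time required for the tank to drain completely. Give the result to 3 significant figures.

A dh/dt = −Q_out = −0.00408 √h.
Separate and integrate: 2(√h − √h₀) = −(0.00408/A) t.
Set h = 0: 2√h₀ = (0.00408/A) t_empty ⇒ t_empty = 2A√h₀/0.00408.
t_empty = 2·3.19·√1.89/0.00408 = 6.3800·1.3748/0.00408 = 2149.8 s.

2150 s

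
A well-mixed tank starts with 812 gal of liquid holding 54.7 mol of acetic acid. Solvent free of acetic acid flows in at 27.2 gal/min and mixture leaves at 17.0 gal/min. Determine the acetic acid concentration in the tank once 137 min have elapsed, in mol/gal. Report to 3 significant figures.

Total volume: dV/dt = Q_in − Q_out = 10.200 gal/min, so V(t) = 812 + 10.200 t and V(137) = 2209.4 gal.
Solute balance: dm/dt = 0 − Q_out C = −Q_out m/V(t).
dm/m = −Q_out dt/(V₀ + 10.200 t); integrating gives ln(m/m₀) = −(Q_out/(Q_in−Q_out)) ln(V/V₀).
m = m₀ (V₀/V)^(Q_out/(Q_in−Q_out)) = 54.7 × (812/2209.4)^(1.6667) = 10.315 mol.
C = m/V = 10.315/2209.4 = 0.0046686 mol/gal.

0.00467 mol/gal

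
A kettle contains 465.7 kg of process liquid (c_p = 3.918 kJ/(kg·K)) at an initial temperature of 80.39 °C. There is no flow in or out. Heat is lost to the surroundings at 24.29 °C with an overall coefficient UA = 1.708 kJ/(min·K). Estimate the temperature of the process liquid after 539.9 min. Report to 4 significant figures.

58.13 °C

Unsteady energy balance on the tank contents: M c_p dT/dt = −UA(T − T_amb).
dT/dt = (T_ss − T)/τ with T_ss = T_amb = 24.2900 °C, τ = M c_p/UA = 465.7·3.918/1.708 = 1068.27 min.
Solution: T(t) = T_ss + (T₀ − T_ss) e^(−t/τ).
T(539.9) = 24.2900 + (56.1000)·0.603268 = 58.1333 °C.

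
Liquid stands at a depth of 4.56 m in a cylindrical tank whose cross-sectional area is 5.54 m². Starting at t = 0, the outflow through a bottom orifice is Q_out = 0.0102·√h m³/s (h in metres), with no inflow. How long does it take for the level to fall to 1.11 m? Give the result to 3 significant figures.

1180 s

A dh/dt = −Q_out = −0.0102 √h.
Separate and integrate: 2(√h − √h₀) = −(0.0102/A) t.
t = 2A(√h₀ − √h)/0.0102 = 2·5.54·(√4.56 − √1.11)/0.0102
  = 11.080 × (2.1354 − 1.0536) / 0.0102 = 1175.2 s.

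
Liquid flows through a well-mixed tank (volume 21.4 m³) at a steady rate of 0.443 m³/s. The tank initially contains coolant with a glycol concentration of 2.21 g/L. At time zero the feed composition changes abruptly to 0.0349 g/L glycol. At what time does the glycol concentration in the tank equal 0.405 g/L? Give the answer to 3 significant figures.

Species balance: V dC/dt = Q(C_in − C) ⇒ τ = V/Q = 48.307 s.
C(t) = C_in + (C₀ − C_in) e^(−t/τ). Set C = 0.405 and solve for t:
e^(−t/τ) = (C − C_in)/(C₀ − C_in) = (0.405 − 0.0349)/(2.21 − 0.0349) = 0.17015
t = −τ ln(…) = 48.307 × 1.7711 = 85.554 s.

85.6 s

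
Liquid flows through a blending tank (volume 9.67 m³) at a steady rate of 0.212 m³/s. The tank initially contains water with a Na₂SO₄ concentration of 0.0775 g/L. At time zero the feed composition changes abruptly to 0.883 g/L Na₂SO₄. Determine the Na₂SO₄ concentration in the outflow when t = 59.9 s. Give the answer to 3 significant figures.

Species balance on the tank: V dC/dt = Q(C_in − C).
Rewrite as dC/dt + C/τ = C_in/τ, τ = V/Q = 45.613 s.
C approaches C_in exponentially: C(t) = C_in + (C₀ − C_in) e^(−t/τ).
C(59.9) = 0.883 + (0.0775 − 0.883)·e^(−59.9/45.613) = 0.883 + (-0.80550)·0.26895 = 0.66636 g/L.

0.666 g/L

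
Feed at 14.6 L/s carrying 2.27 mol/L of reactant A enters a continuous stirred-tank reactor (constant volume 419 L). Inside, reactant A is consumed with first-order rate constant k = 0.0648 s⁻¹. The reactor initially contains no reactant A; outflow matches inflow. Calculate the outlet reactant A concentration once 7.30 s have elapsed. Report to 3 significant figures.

0.410 mol/L

Accumulation = in − out − consumed: V dC/dt = Q C_in − Q C − k V C.
This is linear with rate a = Q/V + k = 0.099645 s⁻¹.
C_ss = Q C_in/(Q + kV) = 0.79380 mol/L; C(t) = C_ss + (C₀ − C_ss) e^(−a t).
C(7.30) = 0.79380 + (-0.79380)·e^(−0.099645·7.30) = 0.79380 + (-0.79380)·0.48316 = 0.41027 mol/L.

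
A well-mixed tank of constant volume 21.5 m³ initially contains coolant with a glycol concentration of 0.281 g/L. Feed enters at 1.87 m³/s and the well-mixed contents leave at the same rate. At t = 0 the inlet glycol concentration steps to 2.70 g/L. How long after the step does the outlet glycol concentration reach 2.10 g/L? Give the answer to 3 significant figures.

Species balance: V dC/dt = Q(C_in − C) ⇒ τ = V/Q = 11.497 s.
C(t) = C_in + (C₀ − C_in) e^(−t/τ). Set C = 2.10 and solve for t:
e^(−t/τ) = (C − C_in)/(C₀ − C_in) = (2.10 − 2.70)/(0.281 − 2.70) = 0.24804
t = −τ ln(…) = 11.497 × 1.3942 = 16.029 s.

16.0 s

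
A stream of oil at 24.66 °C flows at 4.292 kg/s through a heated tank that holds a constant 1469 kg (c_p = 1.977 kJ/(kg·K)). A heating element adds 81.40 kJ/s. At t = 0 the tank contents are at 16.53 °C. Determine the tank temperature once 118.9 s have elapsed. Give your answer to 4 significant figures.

M c_p dT/dt = ṁ c_p (T_in − T) + Q̇.
Rearrange: dT/dt = (T_ss − T)/τ with τ = M/ṁ = 342.265 s and T_ss = T_in + Q̇/(ṁ c_p) = 34.2531 °C.
Integrating: T(t) = T_ss + (T₀ − T_ss) e^(−t/τ).
T(118.9) = 34.2531 + (-17.7231)·e^(−118.9/342.265) = 34.2531 + (-17.7231)·0.706528 = 21.7312 °C.

21.73 °C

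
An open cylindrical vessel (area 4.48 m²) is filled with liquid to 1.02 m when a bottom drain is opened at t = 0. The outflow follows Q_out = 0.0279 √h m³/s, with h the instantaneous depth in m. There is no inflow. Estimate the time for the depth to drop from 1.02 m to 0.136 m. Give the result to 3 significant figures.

With no inflow, A dh/dt = −0.0279 √h.
Separate and integrate: 2(√h − √h₀) = −(0.0279/A) t.
t = 2A(√h₀ − √h)/0.0279 = 2·4.48·(√1.02 − √0.136)/0.0279
  = 8.9600 × (1.0100 − 0.36878) / 0.0279 = 205.91 s.

206 s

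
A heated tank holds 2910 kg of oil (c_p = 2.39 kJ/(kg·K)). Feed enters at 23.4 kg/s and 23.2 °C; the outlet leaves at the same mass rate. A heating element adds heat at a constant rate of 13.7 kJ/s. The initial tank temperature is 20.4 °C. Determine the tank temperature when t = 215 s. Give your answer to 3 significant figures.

22.9 °C

M c_p dT/dt = ṁ c_p (T_in − T) + Q̇.
τ = M/ṁ = 124.36 s; T_ss = T_in + Q̇/(ṁ c_p) = 23.2 + 13.7/(23.4·2.39) = 23.445 °C.
Solution: T(t) = T_ss + (T₀ − T_ss) e^(−t/τ).
T(215) = 23.445 + (-3.0450)·e^(−215/124.36) = 23.445 + (-3.0450)·0.17749 = 22.905 °C.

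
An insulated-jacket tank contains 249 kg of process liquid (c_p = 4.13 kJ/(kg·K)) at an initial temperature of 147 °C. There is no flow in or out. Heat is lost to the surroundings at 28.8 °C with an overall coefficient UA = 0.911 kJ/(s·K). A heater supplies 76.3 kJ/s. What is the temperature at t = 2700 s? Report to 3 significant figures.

116 °C

M c_p dT/dt = −UA(T − T_amb) + Q̇.
dT/dt = (T_ss − T)/τ with T_ss = T_amb + Q̇/UA = 28.8 + 76.3/0.911 = 112.55 °C, τ = M c_p/UA = 249·4.13/0.911 = 1128.8 s.
This is linear first-order; T(t) = T_ss + (T₀ − T_ss) e^(−t/τ).
T(2700) = 112.55 + (34.446)·0.091461 = 115.70 °C.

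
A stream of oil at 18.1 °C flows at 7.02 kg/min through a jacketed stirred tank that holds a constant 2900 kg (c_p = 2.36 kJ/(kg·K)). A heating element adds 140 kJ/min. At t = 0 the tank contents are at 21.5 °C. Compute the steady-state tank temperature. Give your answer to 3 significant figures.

M c_p dT/dt = ṁ c_p (T_in − T) + Q̇.
At steady state dT/dt = 0 ⇒ T_ss = T_in + Q̇/(ṁ c_p) = 18.1 + 140/(7.02·2.36) = 26.550 °C.

26.6 °C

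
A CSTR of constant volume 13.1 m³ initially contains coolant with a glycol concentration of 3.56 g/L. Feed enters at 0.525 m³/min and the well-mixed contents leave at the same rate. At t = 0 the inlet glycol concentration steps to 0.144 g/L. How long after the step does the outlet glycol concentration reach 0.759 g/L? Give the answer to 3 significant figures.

42.8 min

Unsteady species balance (constant V, well mixed): V dC/dt = Q(C_in − C), so τ = V/Q = 24.952 min.
C(t) = C_in + (C₀ − C_in) e^(−t/τ). Set C = 0.759 and solve for t:
e^(−t/τ) = (C − C_in)/(C₀ − C_in) = (0.759 − 0.144)/(3.56 − 0.144) = 0.18004
t = −τ ln(…) = 24.952 × 1.7146 = 42.783 min.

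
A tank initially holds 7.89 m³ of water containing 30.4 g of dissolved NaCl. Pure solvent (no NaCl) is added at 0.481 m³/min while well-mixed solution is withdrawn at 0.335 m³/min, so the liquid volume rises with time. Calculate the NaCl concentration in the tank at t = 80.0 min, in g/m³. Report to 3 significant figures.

0.193 g/m³

Total volume: dV/dt = Q_in − Q_out = 0.14600 m³/min, so V(t) = 7.89 + 0.14600 t and V(80.0) = 19.570 m³.
Species balance (pure solvent in): dm/dt = −Q_out · m/V(t).
Separate: dm/m = −Q_out dt/V(t) ⇒ ln(m/m₀) = −(Q_out/(Q_in−Q_out)) ln(V/V₀).
m = m₀ (V₀/V)^(Q_out/(Q_in−Q_out)) = 30.4 × (7.89/19.570)^(2.2945) = 3.7814 g.
C = m/V = 3.7814/19.570 = 0.19322 g/m³.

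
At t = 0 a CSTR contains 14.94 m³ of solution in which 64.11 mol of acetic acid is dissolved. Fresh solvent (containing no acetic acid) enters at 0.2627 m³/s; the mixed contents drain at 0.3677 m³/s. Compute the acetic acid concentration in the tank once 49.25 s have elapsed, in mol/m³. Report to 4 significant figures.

1.482 mol/m³

Total volume: dV/dt = Q_in − Q_out = -0.105000 m³/s, so V(t) = 14.94 − 0.105000 t and V(49.25) = 9.76875 m³.
Solute balance: dm/dt = 0 − Q_out C = −Q_out m/V(t).
dm/m = −Q_out dt/(V₀ − 0.105000 t); integrating gives ln(m/m₀) = −(Q_out/(Q_in−Q_out)) ln(V/V₀).
m = m₀ (V₀/V)^(Q_out/(Q_in−Q_out)) = 64.11 × (14.94/9.76875)^(-3.50190) = 14.4805 mol.
C = m/V = 14.4805/9.76875 = 1.48233 mol/m³.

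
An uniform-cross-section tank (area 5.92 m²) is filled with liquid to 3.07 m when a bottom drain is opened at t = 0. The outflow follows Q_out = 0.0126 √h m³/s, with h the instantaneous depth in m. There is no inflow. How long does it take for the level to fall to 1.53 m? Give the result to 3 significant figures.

484 s

With no inflow, A dh/dt = −0.0126 √h.
∫ h^(−1/2) dh = −(0.0126/A) ∫ dt, giving 2√h = 2√h₀ − (0.0126/A) t.
t = 2A(√h₀ − √h)/0.0126 = 2·5.92·(√3.07 − √1.53)/0.0126
  = 11.840 × (1.7521 − 1.2369) / 0.0126 = 484.13 s.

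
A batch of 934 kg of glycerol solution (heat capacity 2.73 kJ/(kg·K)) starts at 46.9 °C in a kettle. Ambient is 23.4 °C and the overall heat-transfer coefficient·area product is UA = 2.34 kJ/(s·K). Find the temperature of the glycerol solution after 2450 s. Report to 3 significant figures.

25.9 °C

M c_p dT/dt = −UA(T − T_amb).
dT/dt = (T_ss − T)/τ with T_ss = T_amb = 23.400 °C, τ = M c_p/UA = 934·2.73/2.34 = 1089.7 s.
Solution: T(t) = T_ss + (T₀ − T_ss) e^(−t/τ).
T(2450) = 23.400 + (23.500)·0.10557 = 25.881 °C.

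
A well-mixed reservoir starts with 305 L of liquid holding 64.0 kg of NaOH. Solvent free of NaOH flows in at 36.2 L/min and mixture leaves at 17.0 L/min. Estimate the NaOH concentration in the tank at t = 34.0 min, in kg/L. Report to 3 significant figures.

Total volume: dV/dt = Q_in − Q_out = 19.200 L/min, so V(t) = 305 + 19.200 t and V(34.0) = 957.80 L.
Solute balance: dm/dt = 0 − Q_out C = −Q_out m/V(t).
Separate: dm/m = −Q_out dt/V(t) ⇒ ln(m/m₀) = −(Q_out/(Q_in−Q_out)) ln(V/V₀).
m = m₀ (V₀/V)^(Q_out/(Q_in−Q_out)) = 64.0 × (305/957.80)^(0.88542) = 23.235 kg.
C = m/V = 23.235/957.80 = 0.024259 kg/L.

0.0243 kg/L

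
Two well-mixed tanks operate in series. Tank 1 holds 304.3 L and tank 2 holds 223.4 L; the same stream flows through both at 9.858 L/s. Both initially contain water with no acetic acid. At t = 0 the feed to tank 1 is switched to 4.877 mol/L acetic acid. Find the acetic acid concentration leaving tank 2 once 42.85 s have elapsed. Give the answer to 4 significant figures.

Each tank obeys Vᵢ dCᵢ/dt = Q(Cᵢ₋₁ − Cᵢ), so τᵢ = Vᵢ/Q.
τ₁ = 304.3/9.858 = 30.8683 s; τ₂ = 223.4/9.858 = 22.6618 s.
Tank 1: C₁ = C_in(1 − e^(−t/τ₁)). Tank 2 (τ₁ ≠ τ₂): C₂ = C_in[1 − (τ₁ e^(−t/τ₁) − τ₂ e^(−t/τ₂))/(τ₁ − τ₂)].
At t = 42.85: e^(−t/τ₁) = 0.249535, e^(−t/τ₂) = 0.150944.
C₂ = 4.877·[1 − (30.8683·0.249535 − 22.6618·0.150944)/(8.20653)] = 4.877·0.478210 = 2.33223 mol/L.

2.332 mol/L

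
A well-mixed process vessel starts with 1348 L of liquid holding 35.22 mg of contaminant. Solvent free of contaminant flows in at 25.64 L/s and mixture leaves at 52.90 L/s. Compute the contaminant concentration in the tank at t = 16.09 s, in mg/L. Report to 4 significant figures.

0.01804 mg/L

Let m(t) be the amount of contaminant. Volume: V(t) = V₀ + (Q_in − Q_out) t = 1348 − 27.2600 t; V(16.09) = 909.387 L.
Solute balance: dm/dt = 0 − Q_out C = −Q_out m/V(t).
Separate: dm/m = −Q_out dt/V(t) ⇒ ln(m/m₀) = −(Q_out/(Q_in−Q_out)) ln(V/V₀).
m = m₀ (V₀/V)^(Q_out/(Q_in−Q_out)) = 35.22 × (1348/909.387)^(-1.94057) = 16.4084 mg.
C = m/V = 16.4084/909.387 = 0.0180433 mg/L.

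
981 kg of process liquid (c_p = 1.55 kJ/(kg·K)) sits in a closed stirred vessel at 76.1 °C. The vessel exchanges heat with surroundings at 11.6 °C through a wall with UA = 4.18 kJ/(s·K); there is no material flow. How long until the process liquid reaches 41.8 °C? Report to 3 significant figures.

276 s

Heat balance on the well-mixed liquid: M c_p dT/dt = −UA(T − T_amb).
τ = M c_p/UA = 363.77 s; T_ss = T_amb = 11.600 °C.
T(t) = T_ss + (T₀ − T_ss)e^(−t/τ); set T = 41.8:
t = −τ ln[(T − T_ss)/(T₀ − T_ss)] = −363.77 · ln(0.46822) = 276.04 s.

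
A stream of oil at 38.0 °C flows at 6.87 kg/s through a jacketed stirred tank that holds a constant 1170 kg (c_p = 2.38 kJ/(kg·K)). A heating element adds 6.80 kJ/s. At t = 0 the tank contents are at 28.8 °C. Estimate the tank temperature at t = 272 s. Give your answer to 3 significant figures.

36.5 °C

Heat balance on the well-mixed liquid: M c_p dT/dt = ṁ c_p (T_in − T) + 6.80.
Rearrange: dT/dt = (T_ss − T)/τ with τ = M/ṁ = 170.31 s and T_ss = T_in + Q̇/(ṁ c_p) = 38.416 °C.
T approaches T_ss exponentially: T(t) = T_ss + (T₀ − T_ss) e^(−t/τ).
T(272) = 38.416 + (-9.6159)·e^(−272/170.31) = 38.416 + (-9.6159)·0.20248 = 36.469 °C.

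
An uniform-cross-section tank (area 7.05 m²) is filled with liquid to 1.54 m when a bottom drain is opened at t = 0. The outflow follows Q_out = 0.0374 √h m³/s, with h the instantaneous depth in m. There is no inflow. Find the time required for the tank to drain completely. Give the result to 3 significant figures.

Volume balance on the tank: A dh/dt = −0.0374 √h.
Separate and integrate: 2(√h − √h₀) = −(0.0374/A) t.
Tank is empty when √h = 0: t_empty = 2A√h₀/0.0374.
t_empty = 2·7.05·√1.54/0.0374 = 14.100·1.2410/0.0374 = 467.85 s.

468 s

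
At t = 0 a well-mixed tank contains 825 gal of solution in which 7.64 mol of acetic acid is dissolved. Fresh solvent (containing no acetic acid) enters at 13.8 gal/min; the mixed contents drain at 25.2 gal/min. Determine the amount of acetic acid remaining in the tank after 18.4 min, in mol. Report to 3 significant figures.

3.99 mol

Total volume: dV/dt = Q_in − Q_out = -11.400 gal/min, so V(t) = 825 − 11.400 t and V(18.4) = 615.24 gal.
Solute balance: dm/dt = 0 − Q_out C = −Q_out m/V(t).
dm/m = −Q_out dt/(V₀ − 11.400 t); integrating gives ln(m/m₀) = −(Q_out/(Q_in−Q_out)) ln(V/V₀).
m = m₀ (V₀/V)^(Q_out/(Q_in−Q_out)) = 7.64 × (825/615.24)^(-2.2105) = 3.9944 mol.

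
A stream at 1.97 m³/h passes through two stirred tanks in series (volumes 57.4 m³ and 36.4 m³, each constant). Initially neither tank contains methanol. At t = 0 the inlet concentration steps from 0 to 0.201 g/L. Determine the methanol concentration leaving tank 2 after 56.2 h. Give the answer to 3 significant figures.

Species balance on tank i: dCᵢ/dt = (Cᵢ₋₁ − Cᵢ)/τᵢ with τᵢ = Vᵢ/Q.
τ₁ = 57.4/1.97 = 29.137 h; τ₂ = 36.4/1.97 = 18.477 h.
Tank 1: C₁ = C_in(1 − e^(−t/τ₁)). Tank 2 (τ₁ ≠ τ₂): C₂ = C_in[1 − (τ₁ e^(−t/τ₁) − τ₂ e^(−t/τ₂))/(τ₁ − τ₂)].
At t = 56.2: e^(−t/τ₁) = 0.14532, e^(−t/τ₂) = 0.047759.
C₂ = 0.201·[1 − (29.137·0.14532 − 18.477·0.047759)/(10.660)] = 0.201·0.68557 = 0.13780 g/L.

0.138 g/L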